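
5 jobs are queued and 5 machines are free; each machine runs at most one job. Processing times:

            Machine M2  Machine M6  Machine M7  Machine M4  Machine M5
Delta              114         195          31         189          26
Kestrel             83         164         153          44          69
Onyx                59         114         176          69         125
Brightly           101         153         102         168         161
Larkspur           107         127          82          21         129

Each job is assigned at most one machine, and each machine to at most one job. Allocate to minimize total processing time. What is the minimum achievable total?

Minimum total: 333 min

Optimal: Delta→Machine M7 (31 min), Kestrel→Machine M5 (69 min), Onyx→Machine M2 (59 min), Brightly→Machine M6 (153 min), Larkspur→Machine M4 (21 min) — total 31+69+59+153+21 = 333 min.
Min-entry greedy (repeatedly take the single cheapest remaining cell) gives 372 min, worse by 39.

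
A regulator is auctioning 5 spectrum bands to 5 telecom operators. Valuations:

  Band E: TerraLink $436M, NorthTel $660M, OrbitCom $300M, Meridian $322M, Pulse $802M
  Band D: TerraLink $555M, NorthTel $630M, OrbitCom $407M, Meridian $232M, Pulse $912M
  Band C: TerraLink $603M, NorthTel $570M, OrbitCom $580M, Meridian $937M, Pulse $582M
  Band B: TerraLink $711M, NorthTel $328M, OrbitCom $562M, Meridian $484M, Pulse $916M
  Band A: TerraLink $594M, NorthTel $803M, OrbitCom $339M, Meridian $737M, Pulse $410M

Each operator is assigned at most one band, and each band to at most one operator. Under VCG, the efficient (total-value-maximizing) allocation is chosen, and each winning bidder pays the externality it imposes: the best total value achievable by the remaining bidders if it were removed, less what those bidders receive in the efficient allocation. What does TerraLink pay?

TerraLink pays $143M.

Efficient allocation: TerraLink→Band A ($594M), NorthTel→Band E ($660M), OrbitCom→Band B ($562M), Meridian→Band C ($937M), Pulse→Band D ($912M); total welfare W = $3665M.
TerraLink receives Band A at value $594M, so the others get W − 594 = $3071M.
Without TerraLink: best allocation of the remaining 4 bidders over all 5 bands is NorthTel→Band A ($803M), OrbitCom→Band B ($562M), Meridian→Band C ($937M), Pulse→Band D ($912M), total $3214M.
VCG payment = (others' best without TerraLink) − (others' welfare with TerraLink) = 3214 − 3071 = $143M.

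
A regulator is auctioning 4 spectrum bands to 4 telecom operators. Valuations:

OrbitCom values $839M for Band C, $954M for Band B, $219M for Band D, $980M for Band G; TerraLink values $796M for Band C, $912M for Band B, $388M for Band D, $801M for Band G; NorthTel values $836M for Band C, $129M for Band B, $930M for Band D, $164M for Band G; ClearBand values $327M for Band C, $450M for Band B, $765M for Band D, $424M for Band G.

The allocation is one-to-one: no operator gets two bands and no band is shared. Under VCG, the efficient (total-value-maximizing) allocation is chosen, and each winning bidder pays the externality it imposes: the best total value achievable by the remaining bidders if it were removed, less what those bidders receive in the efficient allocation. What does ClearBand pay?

ClearBand pays $94M.

Efficient allocation: OrbitCom→Band G ($980M), TerraLink→Band B ($912M), NorthTel→Band C ($836M), ClearBand→Band D ($765M); total welfare W = $3493M.
ClearBand receives Band D at value $765M, so the others get W − 765 = $2728M.
Without ClearBand: best allocation of the remaining 3 bidders over all 4 bands is OrbitCom→Band G ($980M), TerraLink→Band B ($912M), NorthTel→Band D ($930M), total $2822M.
VCG payment = (others' best without ClearBand) − (others' welfare with ClearBand) = 2822 − 2728 = $94M.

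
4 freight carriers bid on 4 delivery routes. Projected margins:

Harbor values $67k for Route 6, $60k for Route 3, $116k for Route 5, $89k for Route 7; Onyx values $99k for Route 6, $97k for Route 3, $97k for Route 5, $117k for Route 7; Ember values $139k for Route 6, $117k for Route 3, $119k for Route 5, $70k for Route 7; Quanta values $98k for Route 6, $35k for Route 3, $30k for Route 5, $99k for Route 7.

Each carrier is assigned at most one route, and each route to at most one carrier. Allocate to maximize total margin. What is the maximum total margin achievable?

Maximum total: $451k

Optimal: Harbor→Route 5 ($116k), Onyx→Route 3 ($97k), Ember→Route 6 ($139k), Quanta→Route 7 ($99k) — total 116+97+139+99 = $451k.
Next-best assignment: Harbor→Route 5, Onyx→Route 7, Ember→Route 3, Quanta→Route 6 = $448k.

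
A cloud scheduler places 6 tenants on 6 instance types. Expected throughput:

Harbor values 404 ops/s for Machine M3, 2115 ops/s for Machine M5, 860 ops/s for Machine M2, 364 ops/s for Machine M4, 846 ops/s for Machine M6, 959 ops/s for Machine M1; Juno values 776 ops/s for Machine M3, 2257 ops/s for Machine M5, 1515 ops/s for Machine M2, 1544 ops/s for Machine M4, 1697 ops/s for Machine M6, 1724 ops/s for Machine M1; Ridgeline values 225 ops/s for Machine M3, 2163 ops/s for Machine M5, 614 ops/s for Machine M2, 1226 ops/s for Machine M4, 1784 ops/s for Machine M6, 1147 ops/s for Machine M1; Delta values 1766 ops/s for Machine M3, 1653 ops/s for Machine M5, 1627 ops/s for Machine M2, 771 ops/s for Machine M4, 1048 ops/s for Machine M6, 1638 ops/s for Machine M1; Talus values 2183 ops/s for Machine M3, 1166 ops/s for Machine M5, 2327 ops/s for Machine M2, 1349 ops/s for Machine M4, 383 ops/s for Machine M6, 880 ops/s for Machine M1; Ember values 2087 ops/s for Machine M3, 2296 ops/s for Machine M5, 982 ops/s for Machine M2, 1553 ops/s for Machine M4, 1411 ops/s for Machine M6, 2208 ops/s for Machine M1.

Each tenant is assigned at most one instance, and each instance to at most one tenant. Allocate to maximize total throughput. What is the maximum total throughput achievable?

Treat this as an assignment problem: match each tenant to one instance.
Optimal: Harbor→Machine M5 (2115 ops/s), Juno→Machine M4 (1544 ops/s), Ridgeline→Machine M6 (1784 ops/s), Delta→Machine M3 (1766 ops/s), Talus→Machine M2 (2327 ops/s), Ember→Machine M1 (2208 ops/s) — total 2115+1544+1784+1766+2327+2208 = 11744 ops/s.
Max-entry greedy (repeatedly take the single best remaining cell) gives 10261 ops/s, worse by 1483.
No other one-to-one assignment exceeds 11744 ops/s.

Maximum total: 11744 ops/s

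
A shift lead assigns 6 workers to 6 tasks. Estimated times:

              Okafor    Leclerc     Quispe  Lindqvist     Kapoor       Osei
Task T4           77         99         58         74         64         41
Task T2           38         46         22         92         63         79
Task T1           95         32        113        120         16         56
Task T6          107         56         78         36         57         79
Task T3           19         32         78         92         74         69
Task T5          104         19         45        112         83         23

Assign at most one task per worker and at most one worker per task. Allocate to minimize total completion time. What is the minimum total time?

This is the linear assignment problem.
Optimal: Okafor→Task T3 (19 min), Leclerc→Task T5 (19 min), Quispe→Task T2 (22 min), Lindqvist→Task T6 (36 min), Kapoor→Task T1 (16 min), Osei→Task T4 (41 min) — total 19+19+22+36+16+41 = 153 min.

Min total: 153 min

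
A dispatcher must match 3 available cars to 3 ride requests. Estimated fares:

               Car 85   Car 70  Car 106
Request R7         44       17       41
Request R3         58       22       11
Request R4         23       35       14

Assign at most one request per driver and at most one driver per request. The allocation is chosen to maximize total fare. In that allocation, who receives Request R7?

Car 106 receives Request R7.

Optimal: Car 85→Request R3 ($58), Car 70→Request R4 ($35), Car 106→Request R7 ($41) — total 58+35+41 = $134.
Column-greedy (each request in turn goes to its best remaining driver) gives $80, worse by 54.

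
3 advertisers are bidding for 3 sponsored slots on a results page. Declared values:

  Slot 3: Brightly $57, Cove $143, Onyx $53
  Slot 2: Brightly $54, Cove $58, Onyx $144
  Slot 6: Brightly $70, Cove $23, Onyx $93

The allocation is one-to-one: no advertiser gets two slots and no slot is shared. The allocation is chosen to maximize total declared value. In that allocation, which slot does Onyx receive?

Optimal: Brightly→Slot 6 ($70), Cove→Slot 3 ($143), Onyx→Slot 2 ($144) — total 70+143+144 = $357.
Next-best assignment: Brightly→Slot 2, Cove→Slot 3, Onyx→Slot 6 = $290.
Swapping Onyx↔Brightly (Onyx→Slot 6 $93, Brightly→Slot 2 $54) loses 67.

Onyx receives Slot 2.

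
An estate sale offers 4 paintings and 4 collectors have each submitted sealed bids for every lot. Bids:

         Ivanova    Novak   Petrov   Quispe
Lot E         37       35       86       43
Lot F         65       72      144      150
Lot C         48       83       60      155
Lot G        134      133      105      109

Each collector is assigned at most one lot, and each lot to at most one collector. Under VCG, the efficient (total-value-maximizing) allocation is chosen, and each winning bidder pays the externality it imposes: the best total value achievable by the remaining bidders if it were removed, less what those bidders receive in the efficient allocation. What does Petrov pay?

Petrov pays $42.

Efficient allocation: Ivanova→Lot E ($37), Novak→Lot G ($133), Petrov→Lot F ($144), Quispe→Lot C ($155); total welfare W = $469.
Petrov receives Lot F at value $144, so the others get W − 144 = $325.
Without Petrov: best allocation of the remaining 3 bidders over all 4 lots is Ivanova→Lot G ($134), Novak→Lot C ($83), Quispe→Lot F ($150), total $367.
VCG payment = (others' best without Petrov) − (others' welfare with Petrov) = 367 − 325 = $42.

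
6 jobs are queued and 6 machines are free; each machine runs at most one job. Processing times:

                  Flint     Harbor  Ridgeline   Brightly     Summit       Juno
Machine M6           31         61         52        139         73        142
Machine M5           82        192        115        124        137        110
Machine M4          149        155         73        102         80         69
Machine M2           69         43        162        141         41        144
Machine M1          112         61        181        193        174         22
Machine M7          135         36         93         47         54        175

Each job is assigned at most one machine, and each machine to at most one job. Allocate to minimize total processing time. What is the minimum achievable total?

This is a one-to-one assignment (minimum-cost bipartite matching).
Optimal: Flint→Machine M5 (82 min), Harbor→Machine M6 (61 min), Ridgeline→Machine M4 (73 min), Brightly→Machine M7 (47 min), Summit→Machine M2 (41 min), Juno→Machine M1 (22 min) — total 82+61+73+47+41+22 = 326 min.
Column-greedy (each machine in turn goes to its cheapest remaining job) gives 363 min, worse by 37.

Min total: 326 min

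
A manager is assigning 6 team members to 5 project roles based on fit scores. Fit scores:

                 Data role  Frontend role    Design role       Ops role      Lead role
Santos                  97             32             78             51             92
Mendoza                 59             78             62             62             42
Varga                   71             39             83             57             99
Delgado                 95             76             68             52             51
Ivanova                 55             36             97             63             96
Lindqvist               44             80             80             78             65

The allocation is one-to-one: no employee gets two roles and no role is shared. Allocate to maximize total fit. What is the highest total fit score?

Maximum total: 449 pts

Optimal: Santos→Data role (97 pts), Mendoza→Frontend role (78 pts), Ivanova→Design role (97 pts), Lindqvist→Ops role (78 pts), Varga→Lead role (99 pts) — total 97+78+97+78+99 = 449 pts.
Row-greedy (each employee in turn takes its best remaining role) gives 405 pts, worse by 44.
Next-best assignment: Santos→Data role, Delgado→Frontend role, Ivanova→Design role, Lindqvist→Ops role, Varga→Lead role = 447 pts.
Every other assignment is strictly worse.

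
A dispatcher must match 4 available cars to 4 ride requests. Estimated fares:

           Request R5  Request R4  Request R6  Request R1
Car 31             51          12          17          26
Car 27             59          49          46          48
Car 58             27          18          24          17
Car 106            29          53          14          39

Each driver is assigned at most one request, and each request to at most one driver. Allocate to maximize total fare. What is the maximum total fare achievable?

Max total: $176

Optimal: Car 31→Request R5 ($51), Car 27→Request R1 ($48), Car 58→Request R6 ($24), Car 106→Request R4 ($53) — total 51+48+24+53 = $176.
Max-entry greedy (repeatedly take the single best remaining cell) gives $162, worse by 14.
Next-best assignment: Car 31→Request R5, Car 27→Request R6, Car 58→Request R1, Car 106→Request R4 = $167.
Swapping Car 106↔Car 27 (Car 106→Request R1 $39, Car 27→Request R4 $49) loses 13.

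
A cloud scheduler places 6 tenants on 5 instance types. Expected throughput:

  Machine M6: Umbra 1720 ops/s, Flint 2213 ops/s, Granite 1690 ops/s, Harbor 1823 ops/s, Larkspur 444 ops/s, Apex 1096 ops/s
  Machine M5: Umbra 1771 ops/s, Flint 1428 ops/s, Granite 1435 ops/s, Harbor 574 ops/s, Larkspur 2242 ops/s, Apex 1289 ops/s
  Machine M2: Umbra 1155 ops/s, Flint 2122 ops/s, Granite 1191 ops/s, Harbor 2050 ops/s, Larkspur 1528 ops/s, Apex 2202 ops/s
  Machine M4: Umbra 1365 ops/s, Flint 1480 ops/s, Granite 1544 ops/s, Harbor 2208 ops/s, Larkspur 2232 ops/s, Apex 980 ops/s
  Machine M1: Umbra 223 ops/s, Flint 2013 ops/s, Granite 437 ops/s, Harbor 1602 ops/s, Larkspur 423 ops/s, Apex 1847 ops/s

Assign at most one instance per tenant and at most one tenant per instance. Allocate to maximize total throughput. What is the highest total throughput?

Max total: 10385 ops/s

Optimal: Umbra→Machine M6 (1720 ops/s), Larkspur→Machine M5 (2242 ops/s), Apex→Machine M2 (2202 ops/s), Harbor→Machine M4 (2208 ops/s), Flint→Machine M1 (2013 ops/s) — total 1720+2242+2202+2208+2013 = 10385 ops/s.
Max-entry greedy (repeatedly take the single best remaining cell) gives 9302 ops/s, worse by 1083.
Next-best assignment: Granite→Machine M6, Larkspur→Machine M5, Apex→Machine M2, Harbor→Machine M4, Flint→Machine M1 = 10355 ops/s.
No other one-to-one assignment exceeds 10385 ops/s.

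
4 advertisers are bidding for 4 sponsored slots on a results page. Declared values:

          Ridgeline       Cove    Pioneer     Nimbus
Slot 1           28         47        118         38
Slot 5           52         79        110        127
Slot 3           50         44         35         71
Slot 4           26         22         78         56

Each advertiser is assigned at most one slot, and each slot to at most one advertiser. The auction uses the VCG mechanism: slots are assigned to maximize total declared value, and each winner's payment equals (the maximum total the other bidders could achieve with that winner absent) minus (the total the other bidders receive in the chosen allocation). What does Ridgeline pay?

Ridgeline pays $22.

Efficient allocation: Ridgeline→Slot 3 ($50), Cove→Slot 4 ($22), Pioneer→Slot 1 ($118), Nimbus→Slot 5 ($127); total welfare W = $317.
Ridgeline receives Slot 3 at value $50, so the others get W − 50 = $267.
Without Ridgeline: best allocation of the remaining 3 bidders over all 4 slots is Cove→Slot 3 ($44), Pioneer→Slot 1 ($118), Nimbus→Slot 5 ($127), total $289.
VCG payment = (others' best without Ridgeline) − (others' welfare with Ridgeline) = 289 − 267 = $22.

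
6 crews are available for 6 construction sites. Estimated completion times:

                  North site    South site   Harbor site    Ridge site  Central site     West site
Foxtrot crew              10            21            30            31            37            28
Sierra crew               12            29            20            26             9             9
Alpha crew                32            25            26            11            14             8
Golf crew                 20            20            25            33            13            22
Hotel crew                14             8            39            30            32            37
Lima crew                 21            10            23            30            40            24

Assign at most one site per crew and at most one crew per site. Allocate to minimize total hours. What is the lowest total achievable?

Optimal: Foxtrot crew→North site (10 hours), Sierra crew→West site (9 hours), Alpha crew→Ridge site (11 hours), Golf crew→Central site (13 hours), Hotel crew→South site (8 hours), Lima crew→Harbor site (23 hours) — total 10+9+11+13+8+23 = 74 hours.
Row-greedy (each crew in turn takes its cheapest remaining site) gives 100 hours, worse by 26.
Next-best assignment: Foxtrot crew→North site, Sierra crew→Central site, Alpha crew→Ridge site, Golf crew→West site, Hotel crew→South site, Lima crew→Harbor site = 83 hours.
Swapping Sierra crew↔Lima crew (Sierra crew→Harbor site 20 hours, Lima crew→West site 24 hours) adds 12.

Min total: 74 hours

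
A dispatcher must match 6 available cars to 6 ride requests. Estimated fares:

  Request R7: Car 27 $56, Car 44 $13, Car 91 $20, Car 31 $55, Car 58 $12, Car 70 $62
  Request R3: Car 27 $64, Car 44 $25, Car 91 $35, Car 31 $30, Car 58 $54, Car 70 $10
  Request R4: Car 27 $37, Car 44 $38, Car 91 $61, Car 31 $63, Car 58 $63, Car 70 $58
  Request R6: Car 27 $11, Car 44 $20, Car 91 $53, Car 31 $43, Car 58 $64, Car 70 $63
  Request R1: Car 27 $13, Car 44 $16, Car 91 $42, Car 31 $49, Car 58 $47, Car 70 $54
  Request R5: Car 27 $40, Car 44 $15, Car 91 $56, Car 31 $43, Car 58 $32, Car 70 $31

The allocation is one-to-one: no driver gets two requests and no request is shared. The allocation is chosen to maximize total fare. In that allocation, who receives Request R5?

Optimal: Car 27→Request R3 ($64), Car 44→Request R4 ($38), Car 91→Request R5 ($56), Car 31→Request R1 ($49), Car 58→Request R6 ($64), Car 70→Request R7 ($62) — total 64+38+56+49+64+62 = $333.
Max-entry greedy (repeatedly take the single best remaining cell) gives $325, worse by 8.
Next-best assignment: Car 27→Request R3, Car 44→Request R4, Car 91→Request R5, Car 31→Request R7, Car 58→Request R6, Car 70→Request R1 = $331.
Checked against all permutations: $333 is optimal.
Car 91's own top request is Request R4 ($61), but forcing Car 91→Request R4 and reassigning the rest optimally gives only $315 — worse by 18.

Car 91 receives Request R5.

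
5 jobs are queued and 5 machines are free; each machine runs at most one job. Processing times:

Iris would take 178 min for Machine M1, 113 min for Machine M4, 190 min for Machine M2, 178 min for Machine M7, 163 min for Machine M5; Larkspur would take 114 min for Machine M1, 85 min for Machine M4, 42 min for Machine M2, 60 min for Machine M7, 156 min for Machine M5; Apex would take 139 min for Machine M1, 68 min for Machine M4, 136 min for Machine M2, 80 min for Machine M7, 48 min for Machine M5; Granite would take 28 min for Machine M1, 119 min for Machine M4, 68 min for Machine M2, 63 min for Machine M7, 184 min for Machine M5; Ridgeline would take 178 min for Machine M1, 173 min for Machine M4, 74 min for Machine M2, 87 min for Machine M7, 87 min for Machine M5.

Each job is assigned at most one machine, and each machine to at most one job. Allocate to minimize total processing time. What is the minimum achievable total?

Min total: 318 min

Optimal: Iris→Machine M4 (113 min), Larkspur→Machine M2 (42 min), Apex→Machine M5 (48 min), Granite→Machine M1 (28 min), Ridgeline→Machine M7 (87 min) — total 113+42+48+28+87 = 318 min.
No other one-to-one assignment undercuts 318 min.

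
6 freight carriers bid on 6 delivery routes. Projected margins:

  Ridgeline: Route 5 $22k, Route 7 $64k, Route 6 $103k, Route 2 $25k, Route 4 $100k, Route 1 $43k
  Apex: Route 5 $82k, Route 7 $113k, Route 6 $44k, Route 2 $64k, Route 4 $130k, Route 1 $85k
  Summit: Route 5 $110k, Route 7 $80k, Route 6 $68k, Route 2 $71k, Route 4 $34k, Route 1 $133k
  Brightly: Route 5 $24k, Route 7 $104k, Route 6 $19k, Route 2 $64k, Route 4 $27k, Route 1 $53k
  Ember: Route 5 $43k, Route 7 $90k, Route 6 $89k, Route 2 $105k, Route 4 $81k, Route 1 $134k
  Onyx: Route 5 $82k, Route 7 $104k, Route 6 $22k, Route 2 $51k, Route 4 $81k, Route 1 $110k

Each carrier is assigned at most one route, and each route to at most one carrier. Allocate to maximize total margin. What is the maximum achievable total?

Optimal: Ridgeline→Route 6 ($103k), Apex→Route 4 ($130k), Summit→Route 5 ($110k), Brightly→Route 7 ($104k), Ember→Route 2 ($105k), Onyx→Route 1 ($110k) — total 103+130+110+104+105+110 = $662k.
Max-entry greedy (repeatedly take the single best remaining cell) gives $632k, worse by 30.
Checked against all permutations: $662k is optimal.

Max total: $662k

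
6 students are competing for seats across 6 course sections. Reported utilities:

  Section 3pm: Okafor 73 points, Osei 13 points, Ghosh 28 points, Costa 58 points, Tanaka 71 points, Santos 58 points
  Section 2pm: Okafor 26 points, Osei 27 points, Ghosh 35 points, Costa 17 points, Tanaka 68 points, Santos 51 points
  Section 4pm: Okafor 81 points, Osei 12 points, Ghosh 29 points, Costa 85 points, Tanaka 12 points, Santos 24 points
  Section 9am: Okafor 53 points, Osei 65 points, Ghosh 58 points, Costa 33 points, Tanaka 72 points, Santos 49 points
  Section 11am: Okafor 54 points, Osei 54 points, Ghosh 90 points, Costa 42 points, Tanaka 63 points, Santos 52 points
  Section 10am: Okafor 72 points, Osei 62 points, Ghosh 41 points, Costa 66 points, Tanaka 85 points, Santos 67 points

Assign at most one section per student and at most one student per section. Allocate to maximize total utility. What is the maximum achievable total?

Maximum total: 449 points

Optimal: Okafor→Section 3pm (73 points), Osei→Section 9am (65 points), Ghosh→Section 11am (90 points), Costa→Section 4pm (85 points), Tanaka→Section 10am (85 points), Santos→Section 2pm (51 points) — total 73+65+90+85+85+51 = 449 points.
Row-greedy (each student in turn takes its best remaining section) gives 424 points, worse by 25.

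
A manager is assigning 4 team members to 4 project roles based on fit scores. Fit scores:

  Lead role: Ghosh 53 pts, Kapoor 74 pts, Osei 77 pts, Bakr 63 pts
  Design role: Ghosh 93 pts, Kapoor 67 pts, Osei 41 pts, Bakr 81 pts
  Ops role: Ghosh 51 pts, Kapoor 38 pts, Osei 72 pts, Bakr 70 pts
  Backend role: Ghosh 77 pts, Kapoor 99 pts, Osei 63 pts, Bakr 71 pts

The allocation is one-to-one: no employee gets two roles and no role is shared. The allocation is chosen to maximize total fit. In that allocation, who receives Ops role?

Bakr receives Ops role.

Optimal: Ghosh→Design role (93 pts), Kapoor→Backend role (99 pts), Osei→Lead role (77 pts), Bakr→Ops role (70 pts) — total 93+99+77+70 = 339 pts.
Next-best assignment: Ghosh→Design role, Kapoor→Backend role, Osei→Ops role, Bakr→Lead role = 327 pts.
Every other assignment is strictly worse.
Bakr's own top role is Design role (81 pts), but forcing Bakr→Design role and reassigning the rest optimally gives only 308 pts — worse by 31.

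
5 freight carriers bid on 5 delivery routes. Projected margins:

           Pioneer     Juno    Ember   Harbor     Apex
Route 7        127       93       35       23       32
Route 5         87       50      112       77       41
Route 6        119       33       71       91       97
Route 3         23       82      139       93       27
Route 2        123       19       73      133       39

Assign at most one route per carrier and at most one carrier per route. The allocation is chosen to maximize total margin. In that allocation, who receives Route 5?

Treat this as an assignment problem: match each carrier to one route.
Optimal: Pioneer→Route 7 ($127k), Juno→Route 3 ($82k), Ember→Route 5 ($112k), Harbor→Route 2 ($133k), Apex→Route 6 ($97k) — total 127+82+112+133+97 = $551k.
Max-entry greedy (repeatedly take the single best remaining cell) gives $546k, worse by 5.
Next-best assignment: Pioneer→Route 5, Juno→Route 7, Ember→Route 3, Harbor→Route 2, Apex→Route 6 = $549k.
Ember's own top route is Route 3 ($139k), but forcing Ember→Route 3 and reassigning the rest optimally gives only $549k — worse by 2.

Ember receives Route 5.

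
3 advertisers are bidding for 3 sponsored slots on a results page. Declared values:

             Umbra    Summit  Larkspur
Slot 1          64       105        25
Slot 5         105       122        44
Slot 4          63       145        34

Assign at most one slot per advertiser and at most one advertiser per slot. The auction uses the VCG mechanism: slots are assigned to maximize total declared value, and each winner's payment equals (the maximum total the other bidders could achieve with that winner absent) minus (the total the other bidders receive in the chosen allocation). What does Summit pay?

Summit pays $9.

Efficient allocation: Umbra→Slot 5 ($105), Summit→Slot 4 ($145), Larkspur→Slot 1 ($25); total welfare W = $275.
Summit receives Slot 4 at value $145, so the others get W − 145 = $130.
Without Summit: best allocation of the remaining 2 bidders over all 3 slots is Umbra→Slot 5 ($105), Larkspur→Slot 4 ($34), total $139.
VCG payment = (others' best without Summit) − (others' welfare with Summit) = 139 − 130 = $9.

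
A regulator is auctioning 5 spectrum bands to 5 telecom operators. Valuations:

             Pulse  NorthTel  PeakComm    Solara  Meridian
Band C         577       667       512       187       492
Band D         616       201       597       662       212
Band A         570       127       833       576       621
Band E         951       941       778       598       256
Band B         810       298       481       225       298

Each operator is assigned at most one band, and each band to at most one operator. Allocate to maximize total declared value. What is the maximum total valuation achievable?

This is a one-to-one assignment (maximum-weight bipartite matching).
Optimal: Pulse→Band B ($810M), NorthTel→Band E ($941M), PeakComm→Band A ($833M), Solara→Band D ($662M), Meridian→Band C ($492M) — total 810+941+833+662+492 = $3738M.
Column-greedy (each band in turn goes to its best remaining operator) gives $3411M, worse by 327.
Checked against all permutations: $3738M is optimal.

Maximum total: $3738M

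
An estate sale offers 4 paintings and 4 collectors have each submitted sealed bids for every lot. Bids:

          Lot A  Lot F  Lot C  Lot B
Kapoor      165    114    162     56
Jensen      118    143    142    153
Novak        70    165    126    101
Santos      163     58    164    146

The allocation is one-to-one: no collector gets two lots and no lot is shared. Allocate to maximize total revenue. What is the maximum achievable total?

Max total: $647

This is a one-to-one assignment (maximum-weight bipartite matching).
Optimal: Kapoor→Lot A ($165), Jensen→Lot B ($153), Novak→Lot F ($165), Santos→Lot C ($164) — total 165+153+165+164 = $647.
Next-best assignment: Kapoor→Lot C, Jensen→Lot B, Novak→Lot F, Santos→Lot A = $643.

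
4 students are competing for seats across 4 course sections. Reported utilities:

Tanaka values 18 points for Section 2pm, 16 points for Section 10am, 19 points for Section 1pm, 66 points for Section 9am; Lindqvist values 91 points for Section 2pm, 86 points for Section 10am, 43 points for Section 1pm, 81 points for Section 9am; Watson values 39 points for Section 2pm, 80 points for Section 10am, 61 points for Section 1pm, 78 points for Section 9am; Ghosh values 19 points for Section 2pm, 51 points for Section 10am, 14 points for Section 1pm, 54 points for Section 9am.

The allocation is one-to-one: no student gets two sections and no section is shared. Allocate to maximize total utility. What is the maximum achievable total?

Optimal: Tanaka→Section 9am (66 points), Lindqvist→Section 2pm (91 points), Watson→Section 1pm (61 points), Ghosh→Section 10am (51 points) — total 66+91+61+51 = 269 points.
Column-greedy (each section in turn goes to its best remaining student) gives 244 points, worse by 25.
Next-best assignment: Tanaka→Section 9am, Lindqvist→Section 2pm, Watson→Section 10am, Ghosh→Section 1pm = 251 points.

Max total: 269 points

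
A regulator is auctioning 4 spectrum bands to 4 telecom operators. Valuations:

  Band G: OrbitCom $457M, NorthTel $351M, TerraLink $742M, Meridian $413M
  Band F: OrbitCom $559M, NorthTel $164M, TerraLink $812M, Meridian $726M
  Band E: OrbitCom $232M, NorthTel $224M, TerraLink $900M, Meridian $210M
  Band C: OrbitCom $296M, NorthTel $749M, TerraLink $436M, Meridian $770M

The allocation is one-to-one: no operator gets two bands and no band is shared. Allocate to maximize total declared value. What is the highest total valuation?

Optimal: OrbitCom→Band G ($457M), NorthTel→Band C ($749M), TerraLink→Band E ($900M), Meridian→Band F ($726M) — total 457+749+900+726 = $2832M.
Row-greedy (each operator in turn takes its best remaining band) gives $2621M, worse by 211.

Max total: $2832M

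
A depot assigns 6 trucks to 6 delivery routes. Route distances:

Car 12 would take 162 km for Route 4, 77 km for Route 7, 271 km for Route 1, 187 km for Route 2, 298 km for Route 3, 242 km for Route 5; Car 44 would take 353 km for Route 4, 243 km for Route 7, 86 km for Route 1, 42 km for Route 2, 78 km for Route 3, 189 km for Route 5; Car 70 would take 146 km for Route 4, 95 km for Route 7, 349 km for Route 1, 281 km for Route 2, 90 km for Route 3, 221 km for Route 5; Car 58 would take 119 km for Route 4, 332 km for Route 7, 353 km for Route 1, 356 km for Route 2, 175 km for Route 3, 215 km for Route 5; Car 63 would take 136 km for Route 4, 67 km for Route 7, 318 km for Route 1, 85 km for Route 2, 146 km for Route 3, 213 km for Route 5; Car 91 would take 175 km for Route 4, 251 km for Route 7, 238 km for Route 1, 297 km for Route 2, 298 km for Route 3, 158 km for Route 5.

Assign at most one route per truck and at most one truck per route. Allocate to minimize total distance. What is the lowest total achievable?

Optimal: Car 12→Route 7 (77 km), Car 44→Route 1 (86 km), Car 70→Route 3 (90 km), Car 58→Route 4 (119 km), Car 63→Route 2 (85 km), Car 91→Route 5 (158 km) — total 77+86+90+119+85+158 = 615 km.
Swapping Car 58↔Car 44 (Car 58→Route 1 353 km, Car 44→Route 4 353 km) adds 501.
Checked against all permutations: 615 km is optimal.

Minimum total: 615 km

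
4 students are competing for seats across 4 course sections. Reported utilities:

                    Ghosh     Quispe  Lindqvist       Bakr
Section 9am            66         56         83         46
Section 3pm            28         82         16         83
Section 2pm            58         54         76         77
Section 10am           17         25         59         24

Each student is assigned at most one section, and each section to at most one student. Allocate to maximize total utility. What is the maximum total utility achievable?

Maximum total: 284 points

This is the linear assignment problem.
Optimal: Ghosh→Section 9am (66 points), Quispe→Section 3pm (82 points), Lindqvist→Section 10am (59 points), Bakr→Section 2pm (77 points) — total 66+82+59+77 = 284 points.
Column-greedy (each section in turn goes to its best remaining student) gives 249 points, worse by 35.
Next-best assignment: Ghosh→Section 9am, Quispe→Section 2pm, Lindqvist→Section 10am, Bakr→Section 3pm = 262 points.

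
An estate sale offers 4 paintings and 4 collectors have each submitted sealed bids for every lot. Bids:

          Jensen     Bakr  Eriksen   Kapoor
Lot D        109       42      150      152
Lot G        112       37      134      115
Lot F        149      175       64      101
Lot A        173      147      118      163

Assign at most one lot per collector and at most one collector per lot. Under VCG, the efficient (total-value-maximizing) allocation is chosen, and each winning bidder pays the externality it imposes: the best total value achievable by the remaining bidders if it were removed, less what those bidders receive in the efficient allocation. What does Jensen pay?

Efficient allocation: Jensen→Lot A ($173), Bakr→Lot F ($175), Eriksen→Lot G ($134), Kapoor→Lot D ($152); total welfare W = $634.
Jensen receives Lot A at value $173, so the others get W − 173 = $461.
Without Jensen: best allocation of the remaining 3 bidders over all 4 lots is Bakr→Lot F ($175), Eriksen→Lot D ($150), Kapoor→Lot A ($163), total $488.
VCG payment = (others' best without Jensen) − (others' welfare with Jensen) = 488 − 461 = $27.

Jensen pays $27.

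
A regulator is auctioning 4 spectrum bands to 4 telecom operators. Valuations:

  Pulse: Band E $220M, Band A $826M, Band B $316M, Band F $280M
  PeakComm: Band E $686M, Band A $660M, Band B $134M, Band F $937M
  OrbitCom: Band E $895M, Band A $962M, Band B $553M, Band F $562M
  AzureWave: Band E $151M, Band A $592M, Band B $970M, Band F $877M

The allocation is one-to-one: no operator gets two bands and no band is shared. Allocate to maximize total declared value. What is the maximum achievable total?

Max total: $3628M

Optimal: Pulse→Band A ($826M), PeakComm→Band F ($937M), OrbitCom→Band E ($895M), AzureWave→Band B ($970M) — total 826+937+895+970 = $3628M.
Max-entry greedy (repeatedly take the single best remaining cell) gives $3089M, worse by 539.
Next-best assignment: Pulse→Band E, PeakComm→Band F, OrbitCom→Band A, AzureWave→Band B = $3089M.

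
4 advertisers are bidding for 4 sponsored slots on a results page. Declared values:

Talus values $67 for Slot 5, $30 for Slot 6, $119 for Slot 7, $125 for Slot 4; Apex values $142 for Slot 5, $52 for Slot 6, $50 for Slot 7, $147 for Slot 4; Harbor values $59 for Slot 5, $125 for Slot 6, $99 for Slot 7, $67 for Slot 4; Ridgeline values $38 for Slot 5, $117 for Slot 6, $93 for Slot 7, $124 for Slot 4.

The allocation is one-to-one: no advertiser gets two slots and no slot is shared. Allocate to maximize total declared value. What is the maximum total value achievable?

Maximum total: $510

Treat this as an assignment problem: match each advertiser to one slot.
Optimal: Talus→Slot 7 ($119), Apex→Slot 5 ($142), Harbor→Slot 6 ($125), Ridgeline→Slot 4 ($124) — total 119+142+125+124 = $510.
Row-greedy (each advertiser in turn takes its best remaining slot) gives $485, worse by 25.
Next-best assignment: Talus→Slot 4, Apex→Slot 5, Harbor→Slot 6, Ridgeline→Slot 7 = $485.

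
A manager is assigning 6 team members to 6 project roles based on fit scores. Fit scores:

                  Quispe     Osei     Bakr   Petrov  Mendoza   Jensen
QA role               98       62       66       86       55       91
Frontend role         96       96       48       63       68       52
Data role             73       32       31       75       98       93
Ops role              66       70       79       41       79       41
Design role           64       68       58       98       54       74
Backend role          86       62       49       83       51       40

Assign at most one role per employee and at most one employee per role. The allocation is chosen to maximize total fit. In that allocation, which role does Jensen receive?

This is the linear assignment problem.
Optimal: Quispe→Backend role (86 pts), Osei→Frontend role (96 pts), Bakr→Ops role (79 pts), Petrov→Design role (98 pts), Mendoza→Data role (98 pts), Jensen→QA role (91 pts) — total 86+96+79+98+98+91 = 548 pts.
Jensen's own top role is Data role (93 pts), but forcing Jensen→Data role and reassigning the rest optimally gives only 518 pts — worse by 30.

Jensen receives QA role.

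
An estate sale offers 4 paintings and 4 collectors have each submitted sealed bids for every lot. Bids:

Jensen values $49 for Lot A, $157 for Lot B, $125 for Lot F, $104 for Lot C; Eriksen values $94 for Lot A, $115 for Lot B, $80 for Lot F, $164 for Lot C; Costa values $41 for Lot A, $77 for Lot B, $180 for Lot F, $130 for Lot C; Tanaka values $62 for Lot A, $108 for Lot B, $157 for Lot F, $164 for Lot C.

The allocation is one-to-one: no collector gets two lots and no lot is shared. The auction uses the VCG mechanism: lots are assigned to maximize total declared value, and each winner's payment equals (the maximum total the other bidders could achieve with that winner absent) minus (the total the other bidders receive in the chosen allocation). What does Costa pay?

Efficient allocation: Jensen→Lot B ($157), Eriksen→Lot A ($94), Costa→Lot F ($180), Tanaka→Lot C ($164); total welfare W = $595.
Costa receives Lot F at value $180, so the others get W − 180 = $415.
Without Costa: best allocation of the remaining 3 bidders over all 4 lots is Jensen→Lot B ($157), Eriksen→Lot C ($164), Tanaka→Lot F ($157), total $478.
VCG payment = (others' best without Costa) − (others' welfare with Costa) = 478 − 415 = $63.

Costa pays $63.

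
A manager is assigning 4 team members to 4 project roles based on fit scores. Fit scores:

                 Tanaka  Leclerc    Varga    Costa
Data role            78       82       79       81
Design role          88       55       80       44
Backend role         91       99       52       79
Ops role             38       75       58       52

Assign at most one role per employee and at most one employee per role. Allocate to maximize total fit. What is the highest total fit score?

Maximum total: 327 pts

Optimal: Tanaka→Backend role (91 pts), Leclerc→Ops role (75 pts), Varga→Design role (80 pts), Costa→Data role (81 pts) — total 91+75+80+81 = 327 pts.
Column-greedy (each role in turn goes to its best remaining employee) gives 307 pts, worse by 20.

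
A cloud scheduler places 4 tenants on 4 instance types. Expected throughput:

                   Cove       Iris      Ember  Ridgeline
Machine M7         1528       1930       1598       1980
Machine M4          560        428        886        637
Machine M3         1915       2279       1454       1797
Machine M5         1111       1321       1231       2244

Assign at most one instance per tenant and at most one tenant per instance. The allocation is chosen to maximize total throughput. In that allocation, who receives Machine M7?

Iris receives Machine M7.

This is a one-to-one assignment (maximum-weight bipartite matching).
Optimal: Cove→Machine M3 (1915 ops/s), Iris→Machine M7 (1930 ops/s), Ember→Machine M4 (886 ops/s), Ridgeline→Machine M5 (2244 ops/s) — total 1915+1930+886+2244 = 6975 ops/s.
Column-greedy (each instance in turn goes to its best remaining tenant) gives 6256 ops/s, worse by 719.
Swapping Iris↔Ridgeline (Iris→Machine M5 1321 ops/s, Ridgeline→Machine M7 1980 ops/s) loses 873.
Iris's own top instance is Machine M3 (2279 ops/s), but forcing Iris→Machine M3 and reassigning the rest optimally gives only 6937 ops/s — worse by 38.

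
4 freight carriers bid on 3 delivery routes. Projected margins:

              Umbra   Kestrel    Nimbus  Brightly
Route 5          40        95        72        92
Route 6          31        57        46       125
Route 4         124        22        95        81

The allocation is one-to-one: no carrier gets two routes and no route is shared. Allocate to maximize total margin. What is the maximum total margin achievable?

Maximum total: $344k

Optimal: Kestrel→Route 5 ($95k), Brightly→Route 6 ($125k), Umbra→Route 4 ($124k) — total 95+125+124 = $344k.
Row-greedy (each carrier in turn takes its best remaining route) gives $265k, worse by 79.
Next-best assignment: Nimbus→Route 5, Brightly→Route 6, Umbra→Route 4 = $321k.
Checked against all permutations: $344k is optimal.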